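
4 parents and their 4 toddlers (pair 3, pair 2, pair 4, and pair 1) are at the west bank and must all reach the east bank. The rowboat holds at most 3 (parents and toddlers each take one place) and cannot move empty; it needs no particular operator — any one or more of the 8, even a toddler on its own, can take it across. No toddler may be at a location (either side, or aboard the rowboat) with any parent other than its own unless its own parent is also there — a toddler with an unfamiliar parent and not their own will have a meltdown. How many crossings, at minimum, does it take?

Counting alone: each trip to the east bank takes at most 3 across and each return brings at least 1 back, so after t trips out (and t−1 returns) at most 3t − (t−1) of the 8 are across; that first reaches 8 at t = 4, so at least 7 crossings are needed.
The safety rule pushes this higher. Following every safe sequence of crossings, the most of the 8 that can be at the east bank as the rowboat arrives there on crossing 7 is 7 — never all 8.
So no plan with fewer than 9 crossings exists, and this one achieves 9:
1. parent 3 and toddler 3 cross → the east bank.
2. parent 3 crosses ← the west bank.
3. parent 2, parent 3, and toddler 2 cross → the east bank.
4. parent 3 and toddler 3 cross ← the west bank.
5. parent 1, parent 3, and parent 4 cross → the east bank.
6. toddler 2 crosses ← the west bank.
7. toddler 2 and toddler 3 cross → the east bank.
8. toddler 3 crosses ← the west bank.
9. toddler 1, toddler 3, and toddler 4 cross → the east bank.

9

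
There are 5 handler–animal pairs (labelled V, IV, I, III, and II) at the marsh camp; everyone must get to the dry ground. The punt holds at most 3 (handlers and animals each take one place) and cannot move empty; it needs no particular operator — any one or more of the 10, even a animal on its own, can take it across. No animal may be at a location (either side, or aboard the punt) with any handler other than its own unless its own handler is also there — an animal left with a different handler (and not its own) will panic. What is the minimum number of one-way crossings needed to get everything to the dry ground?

Counting alone: each trip to the dry ground takes at most 3 across and each return brings at least 1 back, so after t trips out (and t−1 returns) at most 3t − (t−1) of the 10 are across; that first reaches 10 at t = 5, so at least 9 crossings are needed.
The safety rule pushes this higher. Following every safe sequence of crossings, the most of the 10 that can be at the dry ground as the punt arrives there on crossing 9 is 9 — never all 10.
So no plan with fewer than 11 crossings exists, and this one achieves 11:
1. animal V and handler V cross → the dry ground.
2. handler V crosses ← the marsh camp.
3. animal I, animal III, and animal IV cross → the dry ground.
4. animal V crosses ← the marsh camp.
5. handler I, handler III, and handler IV cross → the dry ground.
6. animal IV and handler IV cross ← the marsh camp.
7. handler II, handler IV, and handler V cross → the dry ground.
8. animal I crosses ← the marsh camp.
9. animal IV and animal V cross → the dry ground.
10. animal V crosses ← the marsh camp.
11. animal I, animal II, and animal V cross → the dry ground.

11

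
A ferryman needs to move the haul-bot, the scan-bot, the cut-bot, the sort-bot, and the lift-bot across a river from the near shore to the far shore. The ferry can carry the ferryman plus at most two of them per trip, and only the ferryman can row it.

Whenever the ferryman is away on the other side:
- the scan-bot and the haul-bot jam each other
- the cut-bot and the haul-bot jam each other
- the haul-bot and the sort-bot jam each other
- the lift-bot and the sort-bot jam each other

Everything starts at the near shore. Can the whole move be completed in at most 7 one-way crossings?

Yes

Yes — this plan uses 5 crossings (≤ 7):
1. Ferryman goes to the far shore with the haul-bot and the sort-bot.  [the near shore: the cut-bot, the lift-bot, the scan-bot | the far shore: the haul-bot, the sort-bot]
2. Ferryman goes back to the near shore with the haul-bot.  [the near shore: the cut-bot, the haul-bot, the lift-bot, the scan-bot | the far shore: the sort-bot]
3. Ferryman goes to the far shore with the cut-bot and the scan-bot.  [the near shore: the haul-bot, the lift-bot | the far shore: the cut-bot, the scan-bot, the sort-bot]
4. Ferryman goes back to the near shore alone.  [the near shore: the haul-bot, the lift-bot | the far shore: the cut-bot, the scan-bot, the sort-bot]
5. Ferryman goes to the far shore with the haul-bot and the lift-bot.  [the near shore: — | the far shore: the cut-bot, the haul-bot, the lift-bot, the scan-bot, the sort-bot]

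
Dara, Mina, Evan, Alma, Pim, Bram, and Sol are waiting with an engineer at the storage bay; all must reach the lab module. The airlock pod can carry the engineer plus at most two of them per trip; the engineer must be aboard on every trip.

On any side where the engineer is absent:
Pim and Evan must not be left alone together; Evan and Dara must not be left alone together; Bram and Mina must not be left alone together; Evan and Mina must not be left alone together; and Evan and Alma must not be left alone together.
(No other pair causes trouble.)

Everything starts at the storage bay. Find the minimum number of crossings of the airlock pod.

9

Counting alone: the engineer can take at most 2 across per trip to the lab module, so moving all 7 needs at least 4 loaded trips out, with a return between consecutive ones — at least 7 crossings.
The safety rule pushes this higher. Following every safe sequence of crossings, the most of the 7 that can be at the lab module as the airlock pod arrives there on crossing 7 is 6 — never all 7.
So no plan with fewer than 9 crossings exists, and this one achieves 9:
1. Engineer goes to the lab module with Evan and Mina.
2. Engineer goes back to the storage bay with Mina.
3. Engineer goes to the lab module with Dara and Mina.
4. Engineer goes back to the storage bay with Evan.
5. Engineer goes to the lab module with Alma and Evan.
6. Engineer goes back to the storage bay with Evan.
7. Engineer goes to the lab module with Pim and Sol.
8. Engineer goes back to the storage bay alone.
9. Engineer goes to the lab module with Bram and Evan.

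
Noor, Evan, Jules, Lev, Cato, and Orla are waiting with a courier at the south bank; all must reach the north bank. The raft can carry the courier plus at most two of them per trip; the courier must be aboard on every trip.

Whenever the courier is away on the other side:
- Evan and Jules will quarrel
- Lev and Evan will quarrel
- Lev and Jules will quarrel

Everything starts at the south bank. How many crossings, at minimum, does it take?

9

Counting alone: the courier can take at most 2 across per trip to the north bank, so moving all 6 needs at least 3 loaded trips out, with a return between consecutive ones — at least 5 crossings.
The safety rule pushes this higher. Following every safe sequence of crossings, the most of the 6 that can be at the north bank as the raft arrives there on crossings 5, 7 is 4, 5 respectively — never all 6.
So no plan with fewer than 9 crossings exists, and this one achieves 9:
1. Courier goes to the north bank with Evan and Jules.  [the south bank: Cato, Lev, Noor, Orla | the north bank: Evan, Jules]
2. Courier goes back to the south bank with Evan.  [the south bank: Cato, Evan, Lev, Noor, Orla | the north bank: Jules]
3. Courier goes to the north bank with Evan and Noor.  [the south bank: Cato, Lev, Orla | the north bank: Evan, Jules, Noor]
4. Courier goes back to the south bank with Evan.  [the south bank: Cato, Evan, Lev, Orla | the north bank: Jules, Noor]
5. Courier goes to the north bank with Cato and Evan.  [the south bank: Lev, Orla | the north bank: Cato, Evan, Jules, Noor]
6. Courier goes back to the south bank with Evan.  [the south bank: Evan, Lev, Orla | the north bank: Cato, Jules, Noor]
7. Courier goes to the north bank with Evan and Orla.  [the south bank: Lev | the north bank: Cato, Evan, Jules, Noor, Orla]
8. Courier goes back to the south bank with Evan.  [the south bank: Evan, Lev | the north bank: Cato, Jules, Noor, Orla]
9. Courier goes to the north bank with Evan and Lev.  [the south bank: — | the north bank: Cato, Evan, Jules, Lev, Noor, Orla]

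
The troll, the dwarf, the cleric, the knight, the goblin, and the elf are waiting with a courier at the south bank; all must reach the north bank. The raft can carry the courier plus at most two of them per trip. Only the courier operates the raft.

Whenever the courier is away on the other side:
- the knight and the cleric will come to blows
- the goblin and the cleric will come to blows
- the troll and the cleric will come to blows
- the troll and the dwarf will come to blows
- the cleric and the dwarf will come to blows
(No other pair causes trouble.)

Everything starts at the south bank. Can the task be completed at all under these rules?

1. Courier goes to the north bank with the cleric and the troll.
2. Courier goes back to the south bank with the troll.
3. Courier goes to the north bank with the knight and the troll.
4. Courier goes back to the south bank with the cleric.
5. Courier goes to the north bank with the dwarf and the goblin.
6. Courier goes back to the south bank with the troll.
7. Courier goes to the north bank with the elf and the troll.
8. Courier goes back to the south bank with the troll.
9. Courier goes to the north bank with the cleric and the troll.

Yes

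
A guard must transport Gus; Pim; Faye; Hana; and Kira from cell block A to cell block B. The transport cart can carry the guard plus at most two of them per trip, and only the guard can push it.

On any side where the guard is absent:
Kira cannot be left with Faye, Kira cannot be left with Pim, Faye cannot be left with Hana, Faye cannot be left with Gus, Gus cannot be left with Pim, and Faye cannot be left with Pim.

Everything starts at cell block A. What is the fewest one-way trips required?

Counting alone: the guard can take at most 2 across per trip to cell block B, so moving all 5 needs at least 3 loaded trips out, with a return between consecutive ones — at least 5 crossings.
The safety rule pushes this higher. Following every safe sequence of crossings, the most of the 5 that can be at cell block B as the transport cart arrives there on crossing 5 is 4 — never all 5.
So no plan with fewer than 7 crossings exists, and this one achieves 7:
1. Guard goes to cell block B with Faye and Pim.  [cell block A: Gus, Hana, Kira | cell block B: Faye, Pim]
2. Guard goes back to cell block A with Pim.  [cell block A: Gus, Hana, Kira, Pim | cell block B: Faye]
3. Guard goes to cell block B with Gus and Kira.  [cell block A: Hana, Pim | cell block B: Faye, Gus, Kira]
4. Guard goes back to cell block A with Faye.  [cell block A: Faye, Hana, Pim | cell block B: Gus, Kira]
5. Guard goes to cell block B with Hana and Pim.  [cell block A: Faye | cell block B: Gus, Hana, Kira, Pim]
6. Guard goes back to cell block A with Pim.  [cell block A: Faye, Pim | cell block B: Gus, Hana, Kira]
7. Guard goes to cell block B with Faye and Pim.  [cell block A: — | cell block B: Faye, Gus, Hana, Kira, Pim]

7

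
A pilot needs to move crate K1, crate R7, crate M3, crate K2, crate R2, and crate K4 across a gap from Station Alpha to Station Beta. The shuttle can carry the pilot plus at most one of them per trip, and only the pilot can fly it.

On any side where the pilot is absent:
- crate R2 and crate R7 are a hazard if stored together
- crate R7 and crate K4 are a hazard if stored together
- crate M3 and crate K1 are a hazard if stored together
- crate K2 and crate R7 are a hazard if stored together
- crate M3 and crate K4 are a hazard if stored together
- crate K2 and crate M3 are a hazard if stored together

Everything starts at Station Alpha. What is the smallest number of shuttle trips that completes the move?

impossible

Whatever the first load, the items left behind include a forbidden pair without the pilot. No opening move is safe, so no plan exists.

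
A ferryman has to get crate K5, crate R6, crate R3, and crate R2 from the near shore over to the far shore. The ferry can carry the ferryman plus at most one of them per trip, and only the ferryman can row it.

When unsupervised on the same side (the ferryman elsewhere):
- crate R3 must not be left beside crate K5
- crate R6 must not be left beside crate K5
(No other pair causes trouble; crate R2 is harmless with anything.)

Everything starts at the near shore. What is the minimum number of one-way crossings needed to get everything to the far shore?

Counting alone: the ferryman can take at most 1 across per trip to the far shore, so moving all 4 needs at least 4 loaded trips out, with a return between consecutive ones — at least 7 crossings.
The safety rule pushes this higher. Following every safe sequence of crossings, the most of the 4 that can be at the far shore as the ferry arrives there on crossing 7 is 3 — never all 4.
So no plan with fewer than 9 crossings exists, and this one achieves 9:
1. Ferryman goes to the far shore with crate K5.
2. Ferryman goes back to the near shore alone.
3. Ferryman goes to the far shore with crate R6.
4. Ferryman goes back to the near shore with crate K5.
5. Ferryman goes to the far shore with crate R3.
6. Ferryman goes back to the near shore alone.
7. Ferryman goes to the far shore with crate R2.
8. Ferryman goes back to the near shore alone.
9. Ferryman goes to the far shore with crate K5.

9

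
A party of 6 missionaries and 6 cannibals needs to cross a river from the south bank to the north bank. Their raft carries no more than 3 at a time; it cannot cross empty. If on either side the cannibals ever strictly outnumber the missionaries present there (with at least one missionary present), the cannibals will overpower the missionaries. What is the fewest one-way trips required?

impossible

Following every safe sequence of crossings from the start, the most of the 12 that can be at the north bank as the raft arrives there on crossings 1, 3, 5 is 3, 5, 6 respectively; the best ever achieved is 6 of 12.
From crossing 7 on, no configuration arises that was not already reachable earlier: only 17 distinct safe configurations (who is on which side, and where the raft is) can ever be reached, none of them has everyone across, and every continuation just revisits them. They are: 0 missionaries + 0 cannibals across (raft back at the start); 0 missionaries + 1 cannibal across (raft there); 0 missionaries + 1 cannibal across (raft back at the start); 0 missionaries + 2 cannibals across (raft there); 0 missionaries + 2 cannibals across (raft back at the start); 0 missionaries + 3 cannibals across (raft there); 0 missionaries + 3 cannibals across (raft back at the start); 0 missionaries + 4 cannibals across (raft there); 0 missionaries + 4 cannibals across (raft back at the start); 0 missionaries + 5 cannibals across (raft there); 0 missionaries + 5 cannibals across (raft back at the start); 0 missionaries + 6 cannibals across (raft there); 1 missionary + 1 cannibal across (raft there); 1 missionary + 1 cannibal across (raft back at the start); 2 missionaries + 2 cannibals across (raft there); 2 missionaries + 2 cannibals across (raft back at the start); 3 missionaries + 3 cannibals across (raft there). So no valid plan exists.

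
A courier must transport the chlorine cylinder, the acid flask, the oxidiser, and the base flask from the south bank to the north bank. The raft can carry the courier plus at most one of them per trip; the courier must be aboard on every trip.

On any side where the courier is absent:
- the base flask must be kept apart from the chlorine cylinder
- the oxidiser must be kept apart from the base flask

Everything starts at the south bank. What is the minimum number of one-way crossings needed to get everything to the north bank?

9

Counting alone: the courier can take at most 1 across per trip to the north bank, so moving all 4 needs at least 4 loaded trips out, with a return between consecutive ones — at least 7 crossings.
The safety rule pushes this higher. Following every safe sequence of crossings, the most of the 4 that can be at the north bank as the raft arrives there on crossing 7 is 3 — never all 4.
So no plan with fewer than 9 crossings exists, and this one achieves 9:
1. Courier goes to the north bank with the base flask.  [the south bank: the acid flask, the chlorine cylinder, the oxidiser | the north bank: the base flask]
2. Courier goes back to the south bank alone.  [the south bank: the acid flask, the chlorine cylinder, the oxidiser | the north bank: the base flask]
3. Courier goes to the north bank with the chlorine cylinder.  [the south bank: the acid flask, the oxidiser | the north bank: the base flask, the chlorine cylinder]
4. Courier goes back to the south bank with the base flask.  [the south bank: the acid flask, the base flask, the oxidiser | the north bank: the chlorine cylinder]
5. Courier goes to the north bank with the oxidiser.  [the south bank: the acid flask, the base flask | the north bank: the chlorine cylinder, the oxidiser]
6. Courier goes back to the south bank alone.  [the south bank: the acid flask, the base flask | the north bank: the chlorine cylinder, the oxidiser]
7. Courier goes to the north bank with the acid flask.  [the south bank: the base flask | the north bank: the acid flask, the chlorine cylinder, the oxidiser]
8. Courier goes back to the south bank alone.  [the south bank: the base flask | the north bank: the acid flask, the chlorine cylinder, the oxidiser]
9. Courier goes to the north bank with the base flask.  [the south bank: — | the north bank: the acid flask, the base flask, the chlorine cylinder, the oxidiser]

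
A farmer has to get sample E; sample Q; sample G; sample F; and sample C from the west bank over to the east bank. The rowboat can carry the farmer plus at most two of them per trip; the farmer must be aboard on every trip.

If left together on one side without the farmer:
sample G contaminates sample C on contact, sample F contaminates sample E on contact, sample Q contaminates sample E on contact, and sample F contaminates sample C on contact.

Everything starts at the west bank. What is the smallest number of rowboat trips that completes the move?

Counting alone: the farmer can take at most 2 across per trip to the east bank, so moving all 5 needs at least 3 loaded trips out, with a return between consecutive ones — at least 5 crossings.
The safety rule pushes this higher. Following every safe sequence of crossings, the most of the 5 that can be at the east bank as the rowboat arrives there on crossing 5 is 4 — never all 5.
So no plan with fewer than 7 crossings exists, and this one achieves 7:
1. Farmer goes to the east bank with sample C and sample E.
2. Farmer goes back to the west bank alone.
3. Farmer goes to the east bank with sample Q.
4. Farmer goes back to the west bank with sample E.
5. Farmer goes to the east bank with sample F and sample G.
6. Farmer goes back to the west bank with sample C.
7. Farmer goes to the east bank with sample C and sample E.

7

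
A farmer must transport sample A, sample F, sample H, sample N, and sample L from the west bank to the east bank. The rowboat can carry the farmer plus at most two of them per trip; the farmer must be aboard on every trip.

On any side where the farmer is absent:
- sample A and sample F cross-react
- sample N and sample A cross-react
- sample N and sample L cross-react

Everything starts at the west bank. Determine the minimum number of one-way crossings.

5

Counting alone: the farmer can take at most 2 across per trip to the east bank, so moving all 5 needs at least 3 loaded trips out, with a return between consecutive ones — at least 5 crossings.
The plan below uses exactly 5 crossings, so it is optimal:
1. Farmer goes to the east bank with sample A and sample N.
2. Farmer goes back to the west bank with sample A.
3. Farmer goes to the east bank with sample F and sample H.
4. Farmer goes back to the west bank alone.
5. Farmer goes to the east bank with sample A and sample L.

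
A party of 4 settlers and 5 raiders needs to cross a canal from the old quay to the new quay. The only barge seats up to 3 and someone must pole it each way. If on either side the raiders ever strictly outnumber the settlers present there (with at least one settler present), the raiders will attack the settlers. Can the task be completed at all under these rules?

No

The raiders already outnumber the settlers at the old quay before anyone moves, so the starting position itself is disallowed.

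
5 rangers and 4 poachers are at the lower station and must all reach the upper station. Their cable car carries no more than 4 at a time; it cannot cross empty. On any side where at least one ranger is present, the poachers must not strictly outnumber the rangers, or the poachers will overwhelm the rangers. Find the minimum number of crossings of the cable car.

5

Counting alone: each trip to the upper station takes at most 4 across and each return brings at least 1 back, so after t trips out (and t−1 returns) at most 4t − (t−1) of the 9 are across; that first reaches 9 at t = 3, so at least 5 crossings are needed.
The plan below uses exactly 5 crossings, so it is optimal:
1. 3 poachers → the upper station.  (the lower station: 5R 1P; the upper station: 0R 3P)
2. 1 poacher ← the lower station.  (the lower station: 5R 2P; the upper station: 0R 2P)
3. 3 rangers and 1 poacher → the upper station.  (the lower station: 2R 1P; the upper station: 3R 3P)
4. 1 poacher ← the lower station.  (the lower station: 2R 2P; the upper station: 3R 2P)
5. 2 rangers and 2 poachers → the upper station.  (the lower station: 0R 0P; the upper station: 5R 4P)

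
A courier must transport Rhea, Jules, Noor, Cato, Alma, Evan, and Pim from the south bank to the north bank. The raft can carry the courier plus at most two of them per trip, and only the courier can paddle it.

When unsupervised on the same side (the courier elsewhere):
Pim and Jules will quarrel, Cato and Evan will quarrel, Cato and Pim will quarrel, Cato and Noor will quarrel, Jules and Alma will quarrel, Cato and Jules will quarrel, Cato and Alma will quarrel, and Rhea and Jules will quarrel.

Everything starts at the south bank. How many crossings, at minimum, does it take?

Counting alone: the courier can take at most 2 across per trip to the north bank, so moving all 7 needs at least 4 loaded trips out, with a return between consecutive ones — at least 7 crossings.
The safety rule pushes this higher. Following every safe sequence of crossings, the most of the 7 that can be at the north bank as the raft arrives there on crossings 7, 9 is 5, 6 respectively — never all 7.
So no plan with fewer than 11 crossings exists, and this one achieves 11:
1. Courier goes to the north bank with Cato and Jules.
2. Courier goes back to the south bank with Jules.
3. Courier goes to the north bank with Jules and Rhea.
4. Courier goes back to the south bank with Jules.
5. Courier goes to the north bank with Alma and Pim.
6. Courier goes back to the south bank with Cato.
7. Courier goes to the north bank with Cato and Noor.
8. Courier goes back to the south bank with Cato.
9. Courier goes to the north bank with Evan and Jules.
10. Courier goes back to the south bank with Jules.
11. Courier goes to the north bank with Cato and Jules.

11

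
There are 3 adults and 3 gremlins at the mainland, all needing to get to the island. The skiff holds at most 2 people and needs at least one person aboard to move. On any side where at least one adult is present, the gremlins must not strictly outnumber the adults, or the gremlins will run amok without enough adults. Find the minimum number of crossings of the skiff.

Counting alone: each trip to the island takes at most 2 across and each return brings at least 1 back, so after t trips out (and t−1 returns) at most 2t − (t−1) of the 6 are across; that first reaches 6 at t = 5, so at least 9 crossings are needed.
The safety rule pushes this higher. Following every safe sequence of crossings, the most of the 6 that can be at the island as the skiff arrives there on crossing 9 is 5 — never all 6.
So no plan with fewer than 11 crossings exists, and this one achieves 11:
1. 2 gremlins → the island.  (the mainland: 3A 1G; the island: 0A 2G)
2. 1 gremlin ← the mainland.  (the mainland: 3A 2G; the island: 0A 1G)
3. 2 gremlins → the island.  (the mainland: 3A 0G; the island: 0A 3G)
4. 1 gremlin ← the mainland.  (the mainland: 3A 1G; the island: 0A 2G)
5. 2 adults → the island.  (the mainland: 1A 1G; the island: 2A 2G)
6. 1 adult and 1 gremlin ← the mainland.  (the mainland: 2A 2G; the island: 1A 1G)
7. 2 adults → the island.  (the mainland: 0A 2G; the island: 3A 1G)
8. 1 gremlin ← the mainland.  (the mainland: 0A 3G; the island: 3A 0G)
9. 2 gremlins → the island.  (the mainland: 0A 1G; the island: 3A 2G)
10. 1 gremlin ← the mainland.  (the mainland: 0A 2G; the island: 3A 1G)
11. 2 gremlins → the island.  (the mainland: 0A 0G; the island: 3A 3G)

11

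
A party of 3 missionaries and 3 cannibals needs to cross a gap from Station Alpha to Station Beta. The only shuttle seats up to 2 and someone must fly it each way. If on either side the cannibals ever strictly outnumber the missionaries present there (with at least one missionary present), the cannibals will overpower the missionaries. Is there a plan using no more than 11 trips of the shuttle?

Yes — this plan uses 11 crossings (≤ 11):
1. 2 cannibals → Station Beta.  (Station Alpha: 3M 1C; Station Beta: 0M 2C)
2. 1 cannibal ← Station Alpha.  (Station Alpha: 3M 2C; Station Beta: 0M 1C)
3. 2 cannibals → Station Beta.  (Station Alpha: 3M 0C; Station Beta: 0M 3C)
4. 1 cannibal ← Station Alpha.  (Station Alpha: 3M 1C; Station Beta: 0M 2C)
5. 2 missionaries → Station Beta.  (Station Alpha: 1M 1C; Station Beta: 2M 2C)
6. 1 missionary and 1 cannibal ← Station Alpha.  (Station Alpha: 2M 2C; Station Beta: 1M 1C)
7. 2 missionaries → Station Beta.  (Station Alpha: 0M 2C; Station Beta: 3M 1C)
8. 1 cannibal ← Station Alpha.  (Station Alpha: 0M 3C; Station Beta: 3M 0C)
9. 2 cannibals → Station Beta.  (Station Alpha: 0M 1C; Station Beta: 3M 2C)
10. 1 cannibal ← Station Alpha.  (Station Alpha: 0M 2C; Station Beta: 3M 1C)
11. 2 cannibals → Station Beta.  (Station Alpha: 0M 0C; Station Beta: 3M 3C)

Yes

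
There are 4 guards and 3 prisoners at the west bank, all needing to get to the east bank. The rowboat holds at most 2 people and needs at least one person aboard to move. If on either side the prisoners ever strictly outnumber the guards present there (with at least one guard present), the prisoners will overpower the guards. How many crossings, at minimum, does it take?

Counting alone: each trip to the east bank takes at most 2 across and each return brings at least 1 back, so after t trips out (and t−1 returns) at most 2t − (t−1) of the 7 are across; that first reaches 7 at t = 6, so at least 11 crossings are needed.
The plan below uses exactly 11 crossings, so it is optimal:
1. 2 prisoners → the east bank.  (the west bank: 4G 1P; the east bank: 0G 2P)
2. 1 prisoner ← the west bank.  (the west bank: 4G 2P; the east bank: 0G 1P)
3. 2 prisoners → the east bank.  (the west bank: 4G 0P; the east bank: 0G 3P)
4. 1 prisoner ← the west bank.  (the west bank: 4G 1P; the east bank: 0G 2P)
5. 2 guards → the east bank.  (the west bank: 2G 1P; the east bank: 2G 2P)
6. 1 prisoner ← the west bank.  (the west bank: 2G 2P; the east bank: 2G 1P)
7. 1 guard and 1 prisoner → the east bank.  (the west bank: 1G 1P; the east bank: 3G 2P)
8. 1 guard ← the west bank.  (the west bank: 2G 1P; the east bank: 2G 2P)
9. 1 guard and 1 prisoner → the east bank.  (the west bank: 1G 0P; the east bank: 3G 3P)
10. 1 prisoner ← the west bank.  (the west bank: 1G 1P; the east bank: 3G 2P)
11. 1 guard and 1 prisoner → the east bank.  (the west bank: 0G 0P; the east bank: 4G 3P)

11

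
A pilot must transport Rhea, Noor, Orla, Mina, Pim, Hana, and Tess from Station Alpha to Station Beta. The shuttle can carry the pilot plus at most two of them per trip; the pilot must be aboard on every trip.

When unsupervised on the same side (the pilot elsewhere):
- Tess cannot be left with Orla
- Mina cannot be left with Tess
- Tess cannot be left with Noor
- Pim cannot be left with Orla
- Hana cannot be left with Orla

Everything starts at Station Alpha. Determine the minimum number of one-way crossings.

9

Counting alone: the pilot can take at most 2 across per trip to Station Beta, so moving all 7 needs at least 4 loaded trips out, with a return between consecutive ones — at least 7 crossings.
The safety rule pushes this higher. Following every safe sequence of crossings, the most of the 7 that can be at Station Beta as the shuttle arrives there on crossing 7 is 6 — never all 7.
So no plan with fewer than 9 crossings exists, and this one achieves 9:
1. Pilot goes to Station Beta with Orla and Tess.
2. Pilot goes back to Station Alpha with Orla.
3. Pilot goes to Station Beta with Orla and Rhea.
4. Pilot goes back to Station Alpha with Orla.
5. Pilot goes to Station Beta with Hana and Pim.
6. Pilot goes back to Station Alpha alone.
7. Pilot goes to Station Beta with Mina and Noor.
8. Pilot goes back to Station Alpha with Tess.
9. Pilot goes to Station Beta with Orla and Tess.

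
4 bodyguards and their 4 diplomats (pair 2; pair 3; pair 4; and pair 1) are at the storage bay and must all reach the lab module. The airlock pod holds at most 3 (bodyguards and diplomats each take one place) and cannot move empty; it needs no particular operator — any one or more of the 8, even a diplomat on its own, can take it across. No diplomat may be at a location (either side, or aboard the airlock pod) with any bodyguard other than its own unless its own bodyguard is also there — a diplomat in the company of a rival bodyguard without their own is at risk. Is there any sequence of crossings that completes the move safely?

1. bodyguard 2 and diplomat 2 cross → the lab module.
2. bodyguard 2 crosses ← the storage bay.
3. bodyguard 2, bodyguard 3, and diplomat 3 cross → the lab module.
4. bodyguard 2 and diplomat 2 cross ← the storage bay.
5. bodyguard 1, bodyguard 2, and bodyguard 4 cross → the lab module.
6. diplomat 3 crosses ← the storage bay.
7. diplomat 2 and diplomat 3 cross → the lab module.
8. diplomat 2 crosses ← the storage bay.
9. diplomat 1, diplomat 2, and diplomat 4 cross → the lab module.

Yes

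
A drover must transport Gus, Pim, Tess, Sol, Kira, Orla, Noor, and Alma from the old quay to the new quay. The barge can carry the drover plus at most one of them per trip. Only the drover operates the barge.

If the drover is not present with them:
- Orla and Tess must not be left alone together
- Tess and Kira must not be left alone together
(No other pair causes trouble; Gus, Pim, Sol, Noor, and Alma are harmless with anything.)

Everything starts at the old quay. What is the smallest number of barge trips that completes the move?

17

Counting alone: the drover can take at most 1 across per trip to the new quay, so moving all 8 needs at least 8 loaded trips out, with a return between consecutive ones — at least 15 crossings.
The safety rule pushes this higher. Following every safe sequence of crossings, the most of the 8 that can be at the new quay as the barge arrives there on crossing 15 is 7 — never all 8.
So no plan with fewer than 17 crossings exists, and this one achieves 17:
1. Drover goes to the new quay with Tess.  [the old quay: Alma, Gus, Kira, Noor, Orla, Pim, Sol | the new quay: Tess]
2. Drover goes back to the old quay alone.  [the old quay: Alma, Gus, Kira, Noor, Orla, Pim, Sol | the new quay: Tess]
3. Drover goes to the new quay with Gus.  [the old quay: Alma, Kira, Noor, Orla, Pim, Sol | the new quay: Gus, Tess]
4. Drover goes back to the old quay alone.  [the old quay: Alma, Kira, Noor, Orla, Pim, Sol | the new quay: Gus, Tess]
5. Drover goes to the new quay with Pim.  [the old quay: Alma, Kira, Noor, Orla, Sol | the new quay: Gus, Pim, Tess]
6. Drover goes back to the old quay alone.  [the old quay: Alma, Kira, Noor, Orla, Sol | the new quay: Gus, Pim, Tess]
7. Drover goes to the new quay with Sol.  [the old quay: Alma, Kira, Noor, Orla | the new quay: Gus, Pim, Sol, Tess]
8. Drover goes back to the old quay alone.  [the old quay: Alma, Kira, Noor, Orla | the new quay: Gus, Pim, Sol, Tess]
9. Drover goes to the new quay with Kira.  [the old quay: Alma, Noor, Orla | the new quay: Gus, Kira, Pim, Sol, Tess]
10. Drover goes back to the old quay with Tess.  [the old quay: Alma, Noor, Orla, Tess | the new quay: Gus, Kira, Pim, Sol]
11. Drover goes to the new quay with Orla.  [the old quay: Alma, Noor, Tess | the new quay: Gus, Kira, Orla, Pim, Sol]
12. Drover goes back to the old quay alone.  [the old quay: Alma, Noor, Tess | the new quay: Gus, Kira, Orla, Pim, Sol]
13. Drover goes to the new quay with Noor.  [the old quay: Alma, Tess | the new quay: Gus, Kira, Noor, Orla, Pim, Sol]
14. Drover goes back to the old quay alone.  [the old quay: Alma, Tess | the new quay: Gus, Kira, Noor, Orla, Pim, Sol]
15. Drover goes to the new quay with Alma.  [the old quay: Tess | the new quay: Alma, Gus, Kira, Noor, Orla, Pim, Sol]
16. Drover goes back to the old quay alone.  [the old quay: Tess | the new quay: Alma, Gus, Kira, Noor, Orla, Pim, Sol]
17. Drover goes to the new quay with Tess.  [the old quay: — | the new quay: Alma, Gus, Kira, Noor, Orla, Pim, Sol, Tess]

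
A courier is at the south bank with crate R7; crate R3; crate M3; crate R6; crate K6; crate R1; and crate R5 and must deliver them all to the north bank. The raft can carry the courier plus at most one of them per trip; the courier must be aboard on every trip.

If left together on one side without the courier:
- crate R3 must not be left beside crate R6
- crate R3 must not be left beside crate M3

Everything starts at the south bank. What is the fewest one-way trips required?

Counting alone: the courier can take at most 1 across per trip to the north bank, so moving all 7 needs at least 7 loaded trips out, with a return between consecutive ones — at least 13 crossings.
The safety rule pushes this higher. Following every safe sequence of crossings, the most of the 7 that can be at the north bank as the raft arrives there on crossing 13 is 6 — never all 7.
So no plan with fewer than 15 crossings exists, and this one achieves 15:
1. Courier goes to the north bank with crate R3.
2. Courier goes back to the south bank alone.
3. Courier goes to the north bank with crate R7.
4. Courier goes back to the south bank alone.
5. Courier goes to the north bank with crate M3.
6. Courier goes back to the south bank with crate R3.
7. Courier goes to the north bank with crate R6.
8. Courier goes back to the south bank alone.
9. Courier goes to the north bank with crate K6.
10. Courier goes back to the south bank alone.
11. Courier goes to the north bank with crate R1.
12. Courier goes back to the south bank alone.
13. Courier goes to the north bank with crate R5.
14. Courier goes back to the south bank alone.
15. Courier goes to the north bank with crate R3.

15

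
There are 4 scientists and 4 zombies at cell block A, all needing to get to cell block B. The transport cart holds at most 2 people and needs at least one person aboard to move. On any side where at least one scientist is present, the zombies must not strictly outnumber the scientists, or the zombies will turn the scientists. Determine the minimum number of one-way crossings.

impossible

Following every safe sequence of crossings from the start, the most of the 8 that can be at cell block B as the transport cart arrives there on crossings 1, 3, 5 is 2, 3, 4 respectively; the best ever achieved is 4 of 8.
From crossing 7 on, no configuration arises that was not already reachable earlier: only 11 distinct safe configurations (who is on which side, and where the transport cart is) can ever be reached, none of them has everyone across, and every continuation just revisits them. They are: 0 scientists + 0 zombies across (transport cart back at the start); 0 scientists + 1 zombie across (transport cart there); 0 scientists + 1 zombie across (transport cart back at the start); 0 scientists + 2 zombies across (transport cart there); 0 scientists + 2 zombies across (transport cart back at the start); 0 scientists + 3 zombies across (transport cart there); 0 scientists + 3 zombies across (transport cart back at the start); 0 scientists + 4 zombies across (transport cart there); 1 scientist + 1 zombie across (transport cart there); 1 scientist + 1 zombie across (transport cart back at the start); 2 scientists + 2 zombies across (transport cart there). So no valid plan exists.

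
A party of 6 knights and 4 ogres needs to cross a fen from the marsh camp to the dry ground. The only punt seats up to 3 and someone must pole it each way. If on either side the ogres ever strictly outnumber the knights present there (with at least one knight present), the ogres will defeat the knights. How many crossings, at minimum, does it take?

9

Counting alone: each trip to the dry ground takes at most 3 across and each return brings at least 1 back, so after t trips out (and t−1 returns) at most 3t − (t−1) of the 10 are across; that first reaches 10 at t = 5, so at least 9 crossings are needed.
The plan below uses exactly 9 crossings, so it is optimal:
1. 2 ogres → the dry ground.  (the marsh camp: 6K 2O; the dry ground: 0K 2O)
2. 1 ogre ← the marsh camp.  (the marsh camp: 6K 3O; the dry ground: 0K 1O)
3. 3 ogres → the dry ground.  (the marsh camp: 6K 0O; the dry ground: 0K 4O)
4. 1 ogre ← the marsh camp.  (the marsh camp: 6K 1O; the dry ground: 0K 3O)
5. 3 knights → the dry ground.  (the marsh camp: 3K 1O; the dry ground: 3K 3O)
6. 1 ogre ← the marsh camp.  (the marsh camp: 3K 2O; the dry ground: 3K 2O)
7. 1 knight and 2 ogres → the dry ground.  (the marsh camp: 2K 0O; the dry ground: 4K 4O)
8. 1 ogre ← the marsh camp.  (the marsh camp: 2K 1O; the dry ground: 4K 3O)
9. 2 knights and 1 ogre → the dry ground.  (the marsh camp: 0K 0O; the dry ground: 6K 4O)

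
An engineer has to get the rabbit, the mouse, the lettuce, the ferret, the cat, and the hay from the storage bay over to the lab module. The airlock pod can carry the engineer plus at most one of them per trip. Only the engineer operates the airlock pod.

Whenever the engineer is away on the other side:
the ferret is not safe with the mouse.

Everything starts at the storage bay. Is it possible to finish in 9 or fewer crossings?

Counting alone: the engineer can take at most 1 across per trip to the lab module, so moving all 6 needs at least 6 loaded trips out, with a return between consecutive ones — at least 11 crossings.
Since 9 < 11, 9 crossings cannot be enough. (The shortest complete plan in fact takes 11:)
1. Engineer goes to the lab module with the mouse.  [the storage bay: the cat, the ferret, the hay, the lettuce, the rabbit | the lab module: the mouse]
2. Engineer goes back to the storage bay alone.  [the storage bay: the cat, the ferret, the hay, the lettuce, the rabbit | the lab module: the mouse]
3. Engineer goes to the lab module with the rabbit.  [the storage bay: the cat, the ferret, the hay, the lettuce | the lab module: the mouse, the rabbit]
4. Engineer goes back to the storage bay alone.  [the storage bay: the cat, the ferret, the hay, the lettuce | the lab module: the mouse, the rabbit]
5. Engineer goes to the lab module with the lettuce.  [the storage bay: the cat, the ferret, the hay | the lab module: the lettuce, the mouse, the rabbit]
6. Engineer goes back to the storage bay alone.  [the storage bay: the cat, the ferret, the hay | the lab module: the lettuce, the mouse, the rabbit]
7. Engineer goes to the lab module with the cat.  [the storage bay: the ferret, the hay | the lab module: the cat, the lettuce, the mouse, the rabbit]
8. Engineer goes back to the storage bay alone.  [the storage bay: the ferret, the hay | the lab module: the cat, the lettuce, the mouse, the rabbit]
9. Engineer goes to the lab module with the hay.  [the storage bay: the ferret | the lab module: the cat, the hay, the lettuce, the mouse, the rabbit]
10. Engineer goes back to the storage bay alone.  [the storage bay: the ferret | the lab module: the cat, the hay, the lettuce, the mouse, the rabbit]
11. Engineer goes to the lab module with the ferret.  [the storage bay: — | the lab module: the cat, the ferret, the hay, the lettuce, the mouse, the rabbit]

No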